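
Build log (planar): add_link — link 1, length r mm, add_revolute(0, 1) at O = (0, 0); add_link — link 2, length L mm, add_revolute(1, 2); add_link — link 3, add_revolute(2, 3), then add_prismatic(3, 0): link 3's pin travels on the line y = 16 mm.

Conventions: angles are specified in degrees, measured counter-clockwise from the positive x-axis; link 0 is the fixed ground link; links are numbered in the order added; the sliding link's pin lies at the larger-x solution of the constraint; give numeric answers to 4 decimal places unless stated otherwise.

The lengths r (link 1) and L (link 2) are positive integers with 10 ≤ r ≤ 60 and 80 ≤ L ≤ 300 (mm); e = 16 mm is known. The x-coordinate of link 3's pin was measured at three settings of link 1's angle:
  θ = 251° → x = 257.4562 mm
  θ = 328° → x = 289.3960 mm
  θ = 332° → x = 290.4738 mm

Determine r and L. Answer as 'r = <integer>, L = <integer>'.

constraint per measurement: (x − r cos θ)² + (r sin θ − e)² = L²
subtracting the θ₁ and θ₂ equations cancels the r² and L² terms:
r = (x₁² − x₂²) / (2[(x₁cos θ₁ + e sin θ₁) − (x₂cos θ₂ + e sin θ₂)]) = 26.0000 → r = 26
L² = (x₁ − r cos θ₁)² + (r sin θ₁ − e)² = 72360.9824 → L = 269.0000 → L = 269
check at θ₃=332°: x = 290.4738 (printed 290.4738) ✓

r = 26, L = 269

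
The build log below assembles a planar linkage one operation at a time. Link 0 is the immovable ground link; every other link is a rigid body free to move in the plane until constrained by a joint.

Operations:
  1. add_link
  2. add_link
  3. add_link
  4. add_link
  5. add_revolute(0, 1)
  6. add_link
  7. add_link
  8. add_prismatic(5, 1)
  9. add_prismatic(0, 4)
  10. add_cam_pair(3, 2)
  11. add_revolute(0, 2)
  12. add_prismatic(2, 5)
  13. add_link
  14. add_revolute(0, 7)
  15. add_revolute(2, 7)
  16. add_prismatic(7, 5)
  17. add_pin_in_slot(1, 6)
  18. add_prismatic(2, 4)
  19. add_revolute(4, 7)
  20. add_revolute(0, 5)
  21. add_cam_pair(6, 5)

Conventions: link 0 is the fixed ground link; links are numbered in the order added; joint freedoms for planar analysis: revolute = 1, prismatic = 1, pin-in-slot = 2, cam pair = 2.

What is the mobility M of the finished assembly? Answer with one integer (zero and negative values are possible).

L=1 J1=0 J2=0
add link → L=2 J1=0 J2=0
add link → L=3 J1=0 J2=0
add link → L=4 J1=0 J2=0
add link → L=5 J1=0 J2=0
R@0,1 dof=1 J1 → L=5 J1=1 J2=0
add link → L=6 J1=1 J2=0
add link → L=7 J1=1 J2=0
P@5,1 dof=1 J1 → L=7 J1=2 J2=0
P@0,4 dof=1 J1 → L=7 J1=3 J2=0
C@3,2 dof=2 J2 → L=7 J1=3 J2=1
R@0,2 dof=1 J1 → L=7 J1=4 J2=1
P@2,5 dof=1 J1 → L=7 J1=5 J2=1
add link → L=8 J1=5 J2=1
R@0,7 dof=1 J1 → L=8 J1=6 J2=1
R@2,7 dof=1 J1 → L=8 J1=7 J2=1
P@7,5 dof=1 J1 → L=8 J1=8 J2=1
PS@1,6 dof=2 J2 → L=8 J1=8 J2=2
P@2,4 dof=1 J1 → L=8 J1=9 J2=2
R@4,7 dof=1 J1 → L=8 J1=10 J2=2
R@0,5 dof=1 J1 → L=8 J1=11 J2=2
C@6,5 dof=2 J2 → L=8 J1=11 J2=3
M=3(L−1)−2J1−J2=3·7−2·11−3=-4

M = -4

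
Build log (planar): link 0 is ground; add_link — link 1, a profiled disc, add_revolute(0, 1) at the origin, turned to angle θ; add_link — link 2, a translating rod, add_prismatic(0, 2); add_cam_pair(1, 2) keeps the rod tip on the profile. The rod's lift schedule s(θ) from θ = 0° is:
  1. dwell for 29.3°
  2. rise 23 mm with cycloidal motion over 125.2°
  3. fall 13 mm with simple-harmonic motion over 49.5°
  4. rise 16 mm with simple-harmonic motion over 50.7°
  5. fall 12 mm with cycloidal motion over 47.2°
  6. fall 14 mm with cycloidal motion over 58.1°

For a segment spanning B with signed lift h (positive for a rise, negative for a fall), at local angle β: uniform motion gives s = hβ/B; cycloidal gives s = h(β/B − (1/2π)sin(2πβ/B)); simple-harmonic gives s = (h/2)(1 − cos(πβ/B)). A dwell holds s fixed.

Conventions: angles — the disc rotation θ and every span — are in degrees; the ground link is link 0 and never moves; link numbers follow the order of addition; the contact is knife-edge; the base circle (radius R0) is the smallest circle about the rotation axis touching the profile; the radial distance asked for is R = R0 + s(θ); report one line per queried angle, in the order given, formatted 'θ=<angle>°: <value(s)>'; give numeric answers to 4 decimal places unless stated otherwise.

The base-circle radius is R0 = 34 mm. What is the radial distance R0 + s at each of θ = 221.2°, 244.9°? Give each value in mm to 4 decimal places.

seg 1 [0°–29.3°] dwell: s stays 0.0000
seg 2 [29.3°–154.5°] cycloidal, h=23: full span → s += 23 → s = 23.0000
seg 3 [154.5°–204°] simple-harmonic, h=-13: full span → s += -13 → s = 10.0000
seg 4 [204°–254.7°] simple-harmonic, h=16: θ=221.2° here. β=17.2, B=50.7. 16/2·(1 − cos(π·0.3393)) = 4.1295 → s = 14.1295
seg 4 [204°–254.7°] simple-harmonic, h=16: θ=244.9° here. β=40.9, B=50.7. 16/2·(1 − cos(π·0.8067)) = 14.5698 → s = 24.5698
θ=221.2°: R = R0 + s = 34 + 14.1295 = 48.1295
θ=244.9°: R = R0 + s = 34 + 24.5698 = 58.5698

θ=221.2°: 48.1295
θ=244.9°: 58.5698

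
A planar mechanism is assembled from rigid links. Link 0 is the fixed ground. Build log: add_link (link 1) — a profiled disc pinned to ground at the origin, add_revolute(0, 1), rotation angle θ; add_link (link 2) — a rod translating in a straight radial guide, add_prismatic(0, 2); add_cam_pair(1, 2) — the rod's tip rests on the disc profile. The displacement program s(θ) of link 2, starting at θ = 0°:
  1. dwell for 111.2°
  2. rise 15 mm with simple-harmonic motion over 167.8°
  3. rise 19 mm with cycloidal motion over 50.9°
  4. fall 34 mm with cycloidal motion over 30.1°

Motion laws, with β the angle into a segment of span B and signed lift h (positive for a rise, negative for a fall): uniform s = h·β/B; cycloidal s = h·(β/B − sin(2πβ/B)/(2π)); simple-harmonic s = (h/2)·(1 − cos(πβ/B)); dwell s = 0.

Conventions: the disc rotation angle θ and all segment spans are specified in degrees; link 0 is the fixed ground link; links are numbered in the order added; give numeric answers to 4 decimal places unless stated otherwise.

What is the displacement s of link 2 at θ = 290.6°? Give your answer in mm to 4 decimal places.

seg 1 [0°–111.2°] dwell: s stays 0.0000
seg 2 [111.2°–279°] simple-harmonic, h=15: full span → s += 15 → s = 15.0000
seg 3 [279°–329.9°] cycloidal, h=19: θ=290.6° here. β=11.6, B=50.9. 19·(0.2279 − sin(2π·0.2279)/(2π)) = 1.3352 → s = 16.3352

16.3352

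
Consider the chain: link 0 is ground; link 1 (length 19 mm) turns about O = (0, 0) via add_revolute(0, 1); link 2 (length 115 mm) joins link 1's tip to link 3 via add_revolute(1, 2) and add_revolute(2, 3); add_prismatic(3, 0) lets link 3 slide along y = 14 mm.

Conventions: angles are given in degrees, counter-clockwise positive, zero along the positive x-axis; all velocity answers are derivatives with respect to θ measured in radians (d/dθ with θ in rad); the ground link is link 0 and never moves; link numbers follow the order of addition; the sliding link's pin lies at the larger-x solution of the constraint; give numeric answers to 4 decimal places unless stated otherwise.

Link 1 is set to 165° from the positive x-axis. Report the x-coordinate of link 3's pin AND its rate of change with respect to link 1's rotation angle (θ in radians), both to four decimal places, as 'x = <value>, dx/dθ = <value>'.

geometry: r = 19 mm, L = 115 mm, e = 14 mm
crank pin P = (r cos θ, r sin θ) = (-18.352591, 4.917562)
h = r sin θ − e = 4.917562 − 14 = -9.082438
x = r cos θ + √(L² − h²) = -18.352591 + 114.640784 = 96.288193
dx/dθ = −r sin θ − h·r cos θ/√(L² − h²) (θ in radians; h = -9.082438) = -6.371549

x = 96.2882, dx/dθ = -6.3715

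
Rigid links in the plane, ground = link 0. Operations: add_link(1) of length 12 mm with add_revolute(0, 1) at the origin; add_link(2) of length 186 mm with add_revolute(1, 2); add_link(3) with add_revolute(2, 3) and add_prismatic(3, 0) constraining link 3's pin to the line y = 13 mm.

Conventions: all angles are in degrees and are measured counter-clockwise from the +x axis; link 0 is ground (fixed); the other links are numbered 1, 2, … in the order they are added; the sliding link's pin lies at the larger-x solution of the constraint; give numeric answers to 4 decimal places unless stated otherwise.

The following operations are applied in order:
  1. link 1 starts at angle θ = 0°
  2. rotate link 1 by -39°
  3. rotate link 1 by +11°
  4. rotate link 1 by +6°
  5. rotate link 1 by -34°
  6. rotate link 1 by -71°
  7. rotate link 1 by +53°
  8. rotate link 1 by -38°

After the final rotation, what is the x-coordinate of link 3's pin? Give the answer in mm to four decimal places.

geometry: r = 12 mm, L = 186 mm, e = 13 mm; θ starts at 0°
rotate link 1 by -39°: θ ← 0° -39° = -39°
rotate link 1 by +11°: θ ← -39° +11° = -28°
rotate link 1 by +6°: θ ← -28° +6° = -22°
rotate link 1 by -34°: θ ← -22° -34° = -56°
rotate link 1 by -71°: θ ← -56° -71° = -127°
rotate link 1 by +53°: θ ← -127° +53° = -74°
rotate link 1 by -38°: θ ← -74° -38° = -112°
crank pin P = (r cos θ, r sin θ) = (-4.495279, -11.126206)
h = r sin θ − e = -11.126206 − 13 = -24.126206
x = r cos θ + √(L² − h²) = -4.495279 + 184.428648 = 179.933369

179.9334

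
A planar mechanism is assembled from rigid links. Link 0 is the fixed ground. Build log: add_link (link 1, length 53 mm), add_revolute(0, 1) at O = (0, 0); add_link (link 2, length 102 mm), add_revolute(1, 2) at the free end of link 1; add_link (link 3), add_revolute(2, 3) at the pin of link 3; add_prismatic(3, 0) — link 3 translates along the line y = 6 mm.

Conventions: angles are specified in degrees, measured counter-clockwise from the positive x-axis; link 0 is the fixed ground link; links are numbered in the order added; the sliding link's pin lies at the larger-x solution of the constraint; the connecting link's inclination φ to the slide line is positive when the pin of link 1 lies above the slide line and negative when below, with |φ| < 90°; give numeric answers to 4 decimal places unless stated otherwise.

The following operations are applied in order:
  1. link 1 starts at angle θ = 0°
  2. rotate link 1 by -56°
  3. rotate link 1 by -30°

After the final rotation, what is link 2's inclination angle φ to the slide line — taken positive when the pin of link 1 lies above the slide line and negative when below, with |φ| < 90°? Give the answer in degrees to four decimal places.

geometry: r = 53 mm, L = 102 mm, e = 6 mm; θ starts at 0°
rotate link 1 by -56°: θ ← 0° -56° = -56°
rotate link 1 by -30°: θ ← -56° -30° = -86°
h = r sin θ − e = -52.870895 − 6 = -58.870895
sin φ = h / L = -58.870895 / 102 = -0.57716563
φ = arcsin(-0.57716563) = -35.251434°

-35.2514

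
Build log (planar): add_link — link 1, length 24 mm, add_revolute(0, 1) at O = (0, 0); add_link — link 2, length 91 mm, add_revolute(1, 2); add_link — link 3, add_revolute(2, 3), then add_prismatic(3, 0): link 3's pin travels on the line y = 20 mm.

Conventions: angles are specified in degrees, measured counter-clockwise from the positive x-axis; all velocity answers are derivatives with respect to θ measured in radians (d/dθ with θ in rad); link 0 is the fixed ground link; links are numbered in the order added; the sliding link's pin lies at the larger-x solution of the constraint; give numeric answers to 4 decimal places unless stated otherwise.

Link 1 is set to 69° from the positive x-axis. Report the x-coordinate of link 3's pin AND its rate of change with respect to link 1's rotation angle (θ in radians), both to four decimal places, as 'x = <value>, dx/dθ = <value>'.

geometry: r = 24 mm, L = 91 mm, e = 20 mm
crank pin P = (r cos θ, r sin θ) = (8.600831, 22.405930)
h = r sin θ − e = 22.405930 − 20 = 2.405930
x = r cos θ + √(L² − h²) = 8.600831 + 90.968189 = 99.569020
dx/dθ = −r sin θ − h·r cos θ/√(L² − h²) (θ in radians; h = 2.405930) = -22.633405

x = 99.5690, dx/dθ = -22.6334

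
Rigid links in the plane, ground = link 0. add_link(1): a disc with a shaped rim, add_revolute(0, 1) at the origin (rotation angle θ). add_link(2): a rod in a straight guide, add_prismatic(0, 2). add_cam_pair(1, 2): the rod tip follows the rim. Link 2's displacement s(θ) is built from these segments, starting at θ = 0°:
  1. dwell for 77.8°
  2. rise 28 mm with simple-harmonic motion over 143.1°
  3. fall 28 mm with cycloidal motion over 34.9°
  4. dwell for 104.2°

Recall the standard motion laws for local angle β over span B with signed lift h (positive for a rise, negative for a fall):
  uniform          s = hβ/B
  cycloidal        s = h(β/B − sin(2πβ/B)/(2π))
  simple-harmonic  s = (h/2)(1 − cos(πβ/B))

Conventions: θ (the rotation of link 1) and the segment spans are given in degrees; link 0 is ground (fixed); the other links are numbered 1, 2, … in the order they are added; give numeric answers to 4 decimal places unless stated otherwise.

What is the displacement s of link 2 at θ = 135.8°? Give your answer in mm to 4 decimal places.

segment 1 (0° to 77.8°, dwell): s unchanged at 0.0000
θ = 135.8° falls in segment 2 (77.8° to 220.9°, simple-harmonic, h = 28): β = 135.8 − 77.8 = 58°, B = 143.1°; Δs = 28/2·(1 − cos(π·0.4053)) = 9.8965; s = 0.0000 + 9.8965 = 9.8965

9.8965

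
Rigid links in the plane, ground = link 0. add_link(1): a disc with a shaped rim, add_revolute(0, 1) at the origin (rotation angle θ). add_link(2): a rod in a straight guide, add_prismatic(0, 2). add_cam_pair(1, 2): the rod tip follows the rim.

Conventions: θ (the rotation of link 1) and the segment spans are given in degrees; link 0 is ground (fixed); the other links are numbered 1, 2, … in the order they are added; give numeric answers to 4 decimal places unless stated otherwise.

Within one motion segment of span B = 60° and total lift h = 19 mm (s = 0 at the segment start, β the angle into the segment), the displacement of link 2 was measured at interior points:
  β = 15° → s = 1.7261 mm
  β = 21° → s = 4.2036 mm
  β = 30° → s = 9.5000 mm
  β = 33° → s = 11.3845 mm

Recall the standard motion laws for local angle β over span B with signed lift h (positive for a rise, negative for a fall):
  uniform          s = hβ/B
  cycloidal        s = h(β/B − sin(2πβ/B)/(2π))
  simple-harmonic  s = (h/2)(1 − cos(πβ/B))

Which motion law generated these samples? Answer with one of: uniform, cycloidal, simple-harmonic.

candidates at β/B = r: uniform s = h·r (linear in β); cycloidal s = h·(r − sin(2πr)/(2π)); simple-harmonic s = (h/2)(1 − cos(πr))
β=15°: printed 1.7261 | uniform 4.7500, cycloidal 1.7261, simple-harmonic 2.7825
β=21°: printed 4.2036 | uniform 6.6500, cycloidal 4.2036, simple-harmonic 5.1871
β=30°: printed 9.5000 | uniform 9.5000, cycloidal 9.5000, simple-harmonic 9.5000
β=33°: printed 11.3845 | uniform 10.4500, cycloidal 11.3845, simple-harmonic 10.9861
only one law matches every sample → cycloidal

cycloidal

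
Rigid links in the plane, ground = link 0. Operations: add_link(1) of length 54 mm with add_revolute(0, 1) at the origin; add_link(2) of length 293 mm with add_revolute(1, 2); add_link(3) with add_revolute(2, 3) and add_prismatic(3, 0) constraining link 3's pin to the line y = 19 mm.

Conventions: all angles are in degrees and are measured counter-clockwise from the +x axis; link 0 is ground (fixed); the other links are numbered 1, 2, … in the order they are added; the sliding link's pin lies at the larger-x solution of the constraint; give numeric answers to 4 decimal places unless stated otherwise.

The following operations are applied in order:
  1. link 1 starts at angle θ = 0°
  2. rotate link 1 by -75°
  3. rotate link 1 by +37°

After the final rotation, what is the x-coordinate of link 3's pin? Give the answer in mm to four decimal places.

geometry: r = 54 mm, L = 293 mm, e = 19 mm; θ starts at 0°
rotate link 1 by -75°: θ ← 0° -75° = -75°
rotate link 1 by +37°: θ ← -75° +37° = -38°
crank pin P = (r cos θ, r sin θ) = (42.552581, -33.245720)
h = r sin θ − e = -33.245720 − 19 = -52.245720
x = r cos θ + √(L² − h²) = 42.552581 + 288.304327 = 330.856907

330.8569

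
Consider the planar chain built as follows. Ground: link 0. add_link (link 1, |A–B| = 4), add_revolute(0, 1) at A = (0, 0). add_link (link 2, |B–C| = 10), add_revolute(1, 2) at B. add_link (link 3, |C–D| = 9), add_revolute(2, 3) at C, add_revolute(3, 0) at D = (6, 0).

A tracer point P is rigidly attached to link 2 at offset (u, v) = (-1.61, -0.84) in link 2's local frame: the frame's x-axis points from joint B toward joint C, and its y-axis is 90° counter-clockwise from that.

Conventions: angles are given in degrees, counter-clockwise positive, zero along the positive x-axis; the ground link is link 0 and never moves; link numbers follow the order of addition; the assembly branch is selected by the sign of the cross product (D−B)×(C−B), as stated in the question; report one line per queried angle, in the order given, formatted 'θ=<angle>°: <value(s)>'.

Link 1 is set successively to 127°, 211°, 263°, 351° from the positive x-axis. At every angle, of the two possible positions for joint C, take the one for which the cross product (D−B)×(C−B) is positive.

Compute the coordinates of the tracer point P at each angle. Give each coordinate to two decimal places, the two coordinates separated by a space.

A=(0,0), D=(6.00,0)
θ=127°: B = A + 4.00·(cos127°, sin127°) = (-2.4073, 3.1945)
θ=127°: |BD| = 8.9937
θ=127°: circle(B,10.00) ∩ circle(D,9.00): a=5.5532, h=8.3164
θ=127°:   candidates: C₊=(5.7377,8.9962) cross=74.795; C₋=(-0.1702,-6.5520) cross=-74.795
θ=127°:   branch + wants cross > 0 → take C=(5.7377,8.9962) (cross=74.795)
θ=127°: ex = (C−B)/|BC| = (0.8145,0.5802); ey = (-0.5802,0.8145)
θ=127°: P = B + -1.61·ex + -0.84·ey = (-3.2313,1.5763)
θ=211°: B = A + 4.00·(cos211°, sin211°) = (-3.4287, -2.0602)
θ=211°: |BD| = 9.6511
θ=211°: circle(B,10.00) ∩ circle(D,9.00): a=5.8099, h=8.1391
θ=211°:   candidates: C₊=(0.5099,7.1316) cross=78.551; C₋=(3.9847,-8.7715) cross=-78.551
θ=211°:   branch + wants cross > 0 → take C=(0.5099,7.1316) (cross=78.551)
θ=211°: ex = (C−B)/|BC| = (0.3939,0.9192); ey = (-0.9192,0.3939)
θ=211°: P = B + -1.61·ex + -0.84·ey = (-3.2907,-3.8709)
θ=263°: B = A + 4.00·(cos263°, sin263°) = (-0.4875, -3.9702)
θ=263°: |BD| = 7.6059
θ=263°: circle(B,10.00) ∩ circle(D,9.00): a=5.0520, h=8.6300
θ=263°:   candidates: C₊=(-0.6831,6.0279) cross=65.639; C₋=(8.3264,-8.6941) cross=-65.639
θ=263°:   branch + wants cross > 0 → take C=(-0.6831,6.0279) (cross=65.639)
θ=263°: ex = (C−B)/|BC| = (-0.0196,0.9998); ey = (-0.9998,-0.0196)
θ=263°: P = B + -1.61·ex + -0.84·ey = (0.3839,-5.5634)
θ=351°: B = A + 4.00·(cos351°, sin351°) = (3.9508, -0.6257)
θ=351°: |BD| = 2.1427
θ=351°: circle(B,10.00) ∩ circle(D,9.00): a=5.5051, h=8.3483
θ=351°:   candidates: C₊=(6.7778,8.9663) cross=17.887; C₋=(11.6539,-7.0024) cross=-17.887
θ=351°:   branch + wants cross > 0 → take C=(6.7778,8.9663) (cross=17.887)
θ=351°: ex = (C−B)/|BC| = (0.2827,0.9592); ey = (-0.9592,0.2827)
θ=351°: P = B + -1.61·ex + -0.84·ey = (4.3013,-2.4075)

θ=127°: -3.23 1.58
θ=211°: -3.29 -3.87
θ=263°: 0.38 -5.56
θ=351°: 4.30 -2.41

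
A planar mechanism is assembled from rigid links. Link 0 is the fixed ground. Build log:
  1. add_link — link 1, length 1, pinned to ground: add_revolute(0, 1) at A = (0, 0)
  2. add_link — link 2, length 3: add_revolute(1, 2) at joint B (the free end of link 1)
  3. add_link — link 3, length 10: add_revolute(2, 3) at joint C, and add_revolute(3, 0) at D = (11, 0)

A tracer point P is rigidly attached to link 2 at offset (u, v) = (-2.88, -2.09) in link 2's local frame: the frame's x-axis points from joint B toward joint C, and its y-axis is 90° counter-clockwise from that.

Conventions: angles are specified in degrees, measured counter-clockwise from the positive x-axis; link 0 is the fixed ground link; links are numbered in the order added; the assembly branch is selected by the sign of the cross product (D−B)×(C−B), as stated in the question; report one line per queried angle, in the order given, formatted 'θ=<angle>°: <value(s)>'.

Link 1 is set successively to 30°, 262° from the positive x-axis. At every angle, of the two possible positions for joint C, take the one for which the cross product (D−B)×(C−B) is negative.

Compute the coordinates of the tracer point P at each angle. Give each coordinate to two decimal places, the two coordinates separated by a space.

A=(0,0), D=(11.00,0)
θ=30°: B = A + 1.00·(cos30°, sin30°) = (0.8660, 0.5000)
θ=30°: |BD| = 10.1463
θ=30°: circle(B,3.00) ∩ circle(D,10.00): a=0.5888, h=2.9417
θ=30°:   candidates: C₊=(1.5990,3.4091) cross=29.847; C₋=(1.3091,-2.4671) cross=-29.847
θ=30°:   branch - wants cross < 0 → take C=(1.3091,-2.4671) (cross=-29.847)
θ=30°: ex = (C−B)/|BC| = (0.1477,-0.9890); ey = (0.9890,0.1477)
θ=30°: P = B + -2.88·ex + -2.09·ey = (-1.6264,3.0397)
θ=262°: B = A + 1.00·(cos262°, sin262°) = (-0.1392, -0.9903)
θ=262°: |BD| = 11.1831
θ=262°: circle(B,3.00) ∩ circle(D,10.00): a=1.5229, h=2.5847
θ=262°:   candidates: C₊=(1.1489,1.7191) cross=28.905; C₋=(1.6066,-3.4300) cross=-28.905
θ=262°:   branch - wants cross < 0 → take C=(1.6066,-3.4300) (cross=-28.905)
θ=262°: ex = (C−B)/|BC| = (0.5819,-0.8132); ey = (0.8132,0.5819)
θ=262°: P = B + -2.88·ex + -2.09·ey = (-3.5148,0.1356)

θ=30°: -1.63 3.04
θ=262°: -3.51 0.14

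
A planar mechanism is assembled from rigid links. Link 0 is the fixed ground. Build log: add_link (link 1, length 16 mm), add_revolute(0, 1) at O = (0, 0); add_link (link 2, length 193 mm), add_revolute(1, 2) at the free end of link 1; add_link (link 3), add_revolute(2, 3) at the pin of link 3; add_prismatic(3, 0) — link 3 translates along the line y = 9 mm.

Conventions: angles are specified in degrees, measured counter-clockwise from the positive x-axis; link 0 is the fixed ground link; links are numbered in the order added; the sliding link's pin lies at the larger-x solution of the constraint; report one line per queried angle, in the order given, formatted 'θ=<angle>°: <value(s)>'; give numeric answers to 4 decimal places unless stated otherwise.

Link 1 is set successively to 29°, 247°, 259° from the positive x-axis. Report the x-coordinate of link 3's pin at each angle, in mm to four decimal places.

geometry: r = 16 mm, L = 193 mm, e = 9 mm
θ=29°: crank pin P = (r cos θ, r sin θ) = (13.993915, 7.756954)
θ=29°: h = r sin θ − e = 7.756954 − 9 = -1.243046
θ=29°: x = r cos θ + √(L² − h²) = 13.993915 + 192.995997 = 206.989912
θ=247°: crank pin P = (r cos θ, r sin θ) = (-6.251698, -14.728078)
θ=247°: h = r sin θ − e = -14.728078 − 9 = -23.728078
θ=247°: x = r cos θ + √(L² − h²) = -6.251698 + 191.535841 = 185.284143
θ=259°: crank pin P = (r cos θ, r sin θ) = (-3.052944, -15.706035)
θ=259°: h = r sin θ − e = -15.706035 − 9 = -24.706035
θ=259°: x = r cos θ + √(L² − h²) = -3.052944 + 191.412152 = 188.359208

θ=29°: 206.9899
θ=247°: 185.2841
θ=259°: 188.3592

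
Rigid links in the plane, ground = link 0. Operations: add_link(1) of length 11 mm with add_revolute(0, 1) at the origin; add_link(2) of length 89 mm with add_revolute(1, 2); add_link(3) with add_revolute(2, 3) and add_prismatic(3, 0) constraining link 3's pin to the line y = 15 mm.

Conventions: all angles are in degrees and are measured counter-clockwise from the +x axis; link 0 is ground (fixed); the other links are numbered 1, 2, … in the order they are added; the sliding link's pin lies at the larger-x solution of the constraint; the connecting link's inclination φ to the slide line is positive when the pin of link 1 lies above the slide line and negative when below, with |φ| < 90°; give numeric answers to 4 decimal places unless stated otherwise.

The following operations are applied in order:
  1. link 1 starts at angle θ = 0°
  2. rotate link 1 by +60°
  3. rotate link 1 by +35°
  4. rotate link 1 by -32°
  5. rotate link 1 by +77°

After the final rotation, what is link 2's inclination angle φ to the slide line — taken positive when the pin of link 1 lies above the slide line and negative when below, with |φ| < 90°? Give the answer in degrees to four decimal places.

geometry: r = 11 mm, L = 89 mm, e = 15 mm; θ starts at 0°
rotate link 1 by +60°: θ ← 0° +60° = 60°
rotate link 1 by +35°: θ ← 60° +35° = 95°
rotate link 1 by -32°: θ ← 95° -32° = 63°
rotate link 1 by +77°: θ ← 63° +77° = 140°
h = r sin θ − e = 7.070664 − 15 = -7.929336
sin φ = h / L = -7.929336 / 89 = -0.08909367
φ = arcsin(-0.08909367) = -5.111469°

-5.1115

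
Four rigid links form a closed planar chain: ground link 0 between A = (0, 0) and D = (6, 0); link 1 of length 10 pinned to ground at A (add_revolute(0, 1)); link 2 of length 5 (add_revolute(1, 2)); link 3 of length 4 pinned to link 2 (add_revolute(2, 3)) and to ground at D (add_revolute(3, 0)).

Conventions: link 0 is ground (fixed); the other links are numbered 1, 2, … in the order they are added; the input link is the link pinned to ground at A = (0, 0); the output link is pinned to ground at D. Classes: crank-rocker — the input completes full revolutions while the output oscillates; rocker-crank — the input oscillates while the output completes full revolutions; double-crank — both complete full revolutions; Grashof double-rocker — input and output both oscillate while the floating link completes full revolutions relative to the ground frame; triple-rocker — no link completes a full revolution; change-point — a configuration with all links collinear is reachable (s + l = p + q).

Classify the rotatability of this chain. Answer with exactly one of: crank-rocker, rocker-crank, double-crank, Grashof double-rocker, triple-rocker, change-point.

lengths: ground=6, input=10, coupler=5, output=4
sorted: s=4 (shortest), l=10 (longest), p+q=11
s + l = 14 vs p + q = 11
s + l > p + q → non-Grashof → no link fully rotates → triple-rocker

triple-rocker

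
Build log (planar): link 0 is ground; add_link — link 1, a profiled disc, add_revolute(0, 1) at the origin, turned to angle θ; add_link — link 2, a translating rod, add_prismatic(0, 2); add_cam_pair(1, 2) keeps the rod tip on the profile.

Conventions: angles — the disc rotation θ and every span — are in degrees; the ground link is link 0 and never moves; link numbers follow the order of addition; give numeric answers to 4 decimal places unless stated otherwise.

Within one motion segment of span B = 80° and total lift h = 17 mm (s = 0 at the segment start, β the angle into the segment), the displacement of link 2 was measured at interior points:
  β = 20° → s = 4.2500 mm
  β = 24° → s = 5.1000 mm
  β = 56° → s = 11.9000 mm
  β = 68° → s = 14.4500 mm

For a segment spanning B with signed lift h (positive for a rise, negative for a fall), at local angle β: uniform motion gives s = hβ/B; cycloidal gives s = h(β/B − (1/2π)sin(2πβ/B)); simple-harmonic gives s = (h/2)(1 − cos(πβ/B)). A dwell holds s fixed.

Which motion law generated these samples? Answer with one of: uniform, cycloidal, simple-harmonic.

candidates at β/B = r: uniform s = h·r (linear in β); cycloidal s = h·(r − sin(2πr)/(2π)); simple-harmonic s = (h/2)(1 − cos(πr))
β=20°: printed 4.2500 | uniform 4.2500, cycloidal 1.5444, simple-harmonic 2.4896
β=24°: printed 5.1000 | uniform 5.1000, cycloidal 2.5268, simple-harmonic 3.5038
β=56°: printed 11.9000 | uniform 11.9000, cycloidal 14.4732, simple-harmonic 13.4962
β=68°: printed 14.4500 | uniform 14.4500, cycloidal 16.6389, simple-harmonic 16.0736
only one law matches every sample → uniform

uniform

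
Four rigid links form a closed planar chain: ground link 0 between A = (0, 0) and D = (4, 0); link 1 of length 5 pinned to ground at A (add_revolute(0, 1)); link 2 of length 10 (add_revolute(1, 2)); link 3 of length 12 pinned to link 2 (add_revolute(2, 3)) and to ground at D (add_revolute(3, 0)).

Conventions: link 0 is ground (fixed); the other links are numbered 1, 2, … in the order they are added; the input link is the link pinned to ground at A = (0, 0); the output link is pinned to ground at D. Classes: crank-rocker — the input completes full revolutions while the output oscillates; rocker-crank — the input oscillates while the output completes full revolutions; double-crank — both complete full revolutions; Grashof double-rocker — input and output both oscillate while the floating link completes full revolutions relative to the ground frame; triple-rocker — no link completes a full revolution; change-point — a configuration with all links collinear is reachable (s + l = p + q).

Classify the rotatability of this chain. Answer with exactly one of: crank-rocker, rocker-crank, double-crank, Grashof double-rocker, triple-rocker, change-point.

lengths: ground=4, input=5, coupler=10, output=12
sorted: s=4 (shortest), l=12 (longest), p+q=15
s + l = 16 vs p + q = 15
s + l > p + q → non-Grashof → no link fully rotates → triple-rocker

triple-rocker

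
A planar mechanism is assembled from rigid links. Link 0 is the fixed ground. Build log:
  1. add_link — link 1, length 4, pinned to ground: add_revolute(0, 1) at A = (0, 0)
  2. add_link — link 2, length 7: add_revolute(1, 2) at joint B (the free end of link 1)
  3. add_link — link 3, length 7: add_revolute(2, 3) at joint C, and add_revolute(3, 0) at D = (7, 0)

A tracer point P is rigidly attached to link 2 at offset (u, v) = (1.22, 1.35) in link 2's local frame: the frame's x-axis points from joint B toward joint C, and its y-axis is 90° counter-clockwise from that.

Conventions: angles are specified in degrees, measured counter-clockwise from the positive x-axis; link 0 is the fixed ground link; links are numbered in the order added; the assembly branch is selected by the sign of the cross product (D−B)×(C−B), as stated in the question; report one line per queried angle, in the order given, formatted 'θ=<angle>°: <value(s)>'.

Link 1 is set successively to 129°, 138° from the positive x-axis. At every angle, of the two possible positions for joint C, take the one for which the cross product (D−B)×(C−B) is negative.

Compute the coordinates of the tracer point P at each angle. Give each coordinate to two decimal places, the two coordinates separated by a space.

A=(0,0), D=(7.00,0)
θ=129°: B = A + 4.00·(cos129°, sin129°) = (-2.5173, 3.1086)
θ=129°: |BD| = 10.0121
θ=129°: circle(B,7.00) ∩ circle(D,7.00): a=5.0060, h=4.8928
θ=129°:   candidates: C₊=(3.7605,6.2053) cross=48.987; C₋=(0.7222,-3.0967) cross=-48.987
θ=129°:   branch - wants cross < 0 → take C=(0.7222,-3.0967) (cross=-48.987)
θ=129°: ex = (C−B)/|BC| = (0.4628,-0.8865); ey = (0.8865,0.4628)
θ=129°: P = B + 1.22·ex + 1.35·ey = (-0.7559,2.6519)
θ=138°: B = A + 4.00·(cos138°, sin138°) = (-2.9726, 2.6765)
θ=138°: |BD| = 10.3255
θ=138°: circle(B,7.00) ∩ circle(D,7.00): a=5.1628, h=4.7272
θ=138°:   candidates: C₊=(3.2391,5.9038) cross=48.810; C₋=(0.7884,-3.2273) cross=-48.810
θ=138°:   branch - wants cross < 0 → take C=(0.7884,-3.2273) (cross=-48.810)
θ=138°: ex = (C−B)/|BC| = (0.5373,-0.8434); ey = (0.8434,0.5373)
θ=138°: P = B + 1.22·ex + 1.35·ey = (-1.1785,2.3729)

θ=129°: -0.76 2.65
θ=138°: -1.18 2.37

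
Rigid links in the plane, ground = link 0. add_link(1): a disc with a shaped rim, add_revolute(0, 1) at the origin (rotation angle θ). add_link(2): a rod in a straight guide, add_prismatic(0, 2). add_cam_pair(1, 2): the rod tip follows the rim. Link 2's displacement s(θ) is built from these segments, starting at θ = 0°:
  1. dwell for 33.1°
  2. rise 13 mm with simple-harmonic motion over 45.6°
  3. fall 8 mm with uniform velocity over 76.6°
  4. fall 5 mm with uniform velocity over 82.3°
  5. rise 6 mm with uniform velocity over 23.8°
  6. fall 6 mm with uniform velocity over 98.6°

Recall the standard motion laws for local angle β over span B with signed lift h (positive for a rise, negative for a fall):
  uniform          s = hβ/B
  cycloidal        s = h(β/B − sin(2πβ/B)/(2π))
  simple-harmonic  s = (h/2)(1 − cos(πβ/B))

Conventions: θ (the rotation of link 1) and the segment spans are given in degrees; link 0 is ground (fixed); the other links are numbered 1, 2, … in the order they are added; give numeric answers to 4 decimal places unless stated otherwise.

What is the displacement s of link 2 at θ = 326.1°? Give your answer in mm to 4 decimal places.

segment 1 (0° to 33.1°, dwell): s unchanged at 0.0000
segment 2 (33.1° to 78.7°, simple-harmonic, h = 13) is passed completely: s = 0.0000 + (13) = 13.0000
segment 3 (78.7° to 155.3°, uniform, h = -8) is passed completely: s = 13.0000 + (-8) = 5.0000
segment 4 (155.3° to 237.6°, uniform, h = -5) is passed completely: s = 5.0000 + (-5) = 0.0000
segment 5 (237.6° to 261.4°, uniform, h = 6) is passed completely: s = 0.0000 + (6) = 6.0000
θ = 326.1° falls in segment 6 (261.4° to 360°, uniform, h = -6): β = 326.1 − 261.4 = 64.7°, B = 98.6°; Δs = -6·64.7/98.6 = -3.9371; s = 6.0000 − 3.9371 = 2.0629

2.0629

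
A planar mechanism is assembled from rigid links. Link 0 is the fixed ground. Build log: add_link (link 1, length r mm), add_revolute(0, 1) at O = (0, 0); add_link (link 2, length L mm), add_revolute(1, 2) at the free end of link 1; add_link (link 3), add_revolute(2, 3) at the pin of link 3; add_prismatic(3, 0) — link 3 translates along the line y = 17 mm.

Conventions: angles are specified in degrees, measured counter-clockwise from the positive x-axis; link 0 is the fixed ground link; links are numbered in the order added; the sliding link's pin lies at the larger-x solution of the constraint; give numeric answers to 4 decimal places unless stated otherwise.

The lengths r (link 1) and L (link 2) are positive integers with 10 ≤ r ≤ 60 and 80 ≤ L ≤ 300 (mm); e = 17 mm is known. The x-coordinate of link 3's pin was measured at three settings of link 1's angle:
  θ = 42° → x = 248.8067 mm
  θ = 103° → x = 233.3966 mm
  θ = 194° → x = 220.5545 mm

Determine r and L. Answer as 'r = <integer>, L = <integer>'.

constraint per measurement: (x − r cos θ)² + (r sin θ − e)² = L²
subtracting the θ₁ and θ₂ equations cancels the r² and L² terms:
r = (x₁² − x₂²) / (2[(x₁cos θ₁ + e sin θ₁) − (x₂cos θ₂ + e sin θ₂)]) = 16.0000 → r = 16
L² = (x₁ − r cos θ₁)² + (r sin θ₁ − e)² = 56168.9857 → L = 237.0000 → L = 237
check at θ₃=194°: x = 220.5545 (printed 220.5545) ✓

r = 16, L = 237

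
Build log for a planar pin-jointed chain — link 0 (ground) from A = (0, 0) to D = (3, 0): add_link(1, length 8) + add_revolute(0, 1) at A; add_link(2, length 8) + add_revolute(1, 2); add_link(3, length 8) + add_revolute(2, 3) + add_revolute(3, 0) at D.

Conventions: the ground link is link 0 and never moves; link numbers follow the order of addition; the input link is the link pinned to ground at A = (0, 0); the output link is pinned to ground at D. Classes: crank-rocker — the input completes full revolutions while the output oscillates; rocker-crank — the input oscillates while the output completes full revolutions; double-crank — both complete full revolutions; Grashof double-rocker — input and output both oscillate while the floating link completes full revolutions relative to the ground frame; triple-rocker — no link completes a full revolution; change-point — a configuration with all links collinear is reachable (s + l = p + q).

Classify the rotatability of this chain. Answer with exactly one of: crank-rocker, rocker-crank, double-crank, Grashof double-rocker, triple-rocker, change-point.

lengths: ground=3, input=8, coupler=8, output=8
sorted: s=3 (shortest), l=8 (longest), p+q=16
s + l = 11 vs p + q = 16
s + l < p + q (Grashof) with shortest = ground link → double-crank

double-crank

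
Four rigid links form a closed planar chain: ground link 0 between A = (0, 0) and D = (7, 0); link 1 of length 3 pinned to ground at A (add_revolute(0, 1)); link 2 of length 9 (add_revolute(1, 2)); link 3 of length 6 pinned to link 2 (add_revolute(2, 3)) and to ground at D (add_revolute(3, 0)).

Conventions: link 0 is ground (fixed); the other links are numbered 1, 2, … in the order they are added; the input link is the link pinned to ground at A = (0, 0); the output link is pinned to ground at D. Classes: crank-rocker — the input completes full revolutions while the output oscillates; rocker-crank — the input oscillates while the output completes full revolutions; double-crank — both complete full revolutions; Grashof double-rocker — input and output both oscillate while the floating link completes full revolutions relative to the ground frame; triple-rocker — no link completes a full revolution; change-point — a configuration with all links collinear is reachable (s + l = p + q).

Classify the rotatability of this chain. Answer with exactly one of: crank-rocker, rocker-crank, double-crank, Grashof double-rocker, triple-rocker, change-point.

lengths: ground=7, input=3, coupler=9, output=6
sorted: s=3 (shortest), l=9 (longest), p+q=13
s + l = 12 vs p + q = 13
s + l < p + q (Grashof) with shortest = input link → crank-rocker

crank-rocker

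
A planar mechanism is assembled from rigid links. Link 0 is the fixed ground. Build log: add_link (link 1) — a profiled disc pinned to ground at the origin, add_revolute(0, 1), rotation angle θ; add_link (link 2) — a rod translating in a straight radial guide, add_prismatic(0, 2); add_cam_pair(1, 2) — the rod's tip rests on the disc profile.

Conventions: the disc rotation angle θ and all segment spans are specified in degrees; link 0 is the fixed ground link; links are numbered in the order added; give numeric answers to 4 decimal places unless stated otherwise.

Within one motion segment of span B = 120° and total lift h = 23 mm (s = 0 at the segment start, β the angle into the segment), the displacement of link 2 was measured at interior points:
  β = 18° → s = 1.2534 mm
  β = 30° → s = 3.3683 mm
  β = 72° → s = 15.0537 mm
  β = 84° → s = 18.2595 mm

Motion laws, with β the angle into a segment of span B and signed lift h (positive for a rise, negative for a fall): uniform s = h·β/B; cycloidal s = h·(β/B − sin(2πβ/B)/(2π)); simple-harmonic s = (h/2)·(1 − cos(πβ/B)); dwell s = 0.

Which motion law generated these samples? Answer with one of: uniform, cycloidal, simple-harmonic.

candidates at β/B = r: uniform s = h·r (linear in β); cycloidal s = h·(r − sin(2πr)/(2π)); simple-harmonic s = (h/2)(1 − cos(πr))
β=18°: printed 1.2534 | uniform 3.4500, cycloidal 0.4885, simple-harmonic 1.2534
β=30°: printed 3.3683 | uniform 5.7500, cycloidal 2.0894, simple-harmonic 3.3683
β=72°: printed 15.0537 | uniform 13.8000, cycloidal 15.9516, simple-harmonic 15.0537
β=84°: printed 18.2595 | uniform 16.1000, cycloidal 19.5814, simple-harmonic 18.2595
only one law matches every sample → simple-harmonic

simple-harmonic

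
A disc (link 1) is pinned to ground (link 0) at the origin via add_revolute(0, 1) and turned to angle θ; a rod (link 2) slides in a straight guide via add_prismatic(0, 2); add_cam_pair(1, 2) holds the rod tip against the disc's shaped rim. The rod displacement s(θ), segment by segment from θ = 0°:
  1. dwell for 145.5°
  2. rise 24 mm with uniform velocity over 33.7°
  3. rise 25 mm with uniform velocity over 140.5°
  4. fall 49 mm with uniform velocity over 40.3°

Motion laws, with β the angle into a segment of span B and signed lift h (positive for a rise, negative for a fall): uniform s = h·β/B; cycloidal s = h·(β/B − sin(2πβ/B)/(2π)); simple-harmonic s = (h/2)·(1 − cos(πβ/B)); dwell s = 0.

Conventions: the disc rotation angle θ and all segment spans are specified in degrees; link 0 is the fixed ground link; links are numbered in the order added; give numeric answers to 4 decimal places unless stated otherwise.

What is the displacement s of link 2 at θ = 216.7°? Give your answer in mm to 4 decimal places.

segment 1 (0° to 145.5°, dwell): s unchanged at 0.0000
segment 2 (145.5° to 179.2°, uniform, h = 24) is passed completely: s = 0.0000 + (24) = 24.0000
θ = 216.7° falls in segment 3 (179.2° to 319.7°, uniform, h = 25): β = 216.7 − 179.2 = 37.5°, B = 140.5°; Δs = 25·37.5/140.5 = 6.6726; s = 24.0000 + 6.6726 = 30.6726

30.6726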